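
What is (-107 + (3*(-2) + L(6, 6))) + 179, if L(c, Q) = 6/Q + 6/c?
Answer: 68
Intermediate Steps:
(-107 + (3*(-2) + L(6, 6))) + 179 = (-107 + (3*(-2) + (6/6 + 6/6))) + 179 = (-107 + (-6 + (6*(⅙) + 6*(⅙)))) + 179 = (-107 + (-6 + (1 + 1))) + 179 = (-107 + (-6 + 2)) + 179 = (-107 - 4) + 179 = -111 + 179 = 68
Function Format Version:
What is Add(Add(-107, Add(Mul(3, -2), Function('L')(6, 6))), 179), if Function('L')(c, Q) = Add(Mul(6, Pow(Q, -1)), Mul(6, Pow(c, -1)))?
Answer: 68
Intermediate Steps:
Add(Add(-107, Add(Mul(3, -2), Function('L')(6, 6))), 179) = Add(Add(-107, Add(Mul(3, -2), Add(Mul(6, Pow(6, -1)), Mul(6, Pow(6, -1))))), 179) = Add(Add(-107, Add(-6, Add(Mul(6, Rational(1, 6)), Mul(6, Rational(1, 6))))), 179) = Add(Add(-107, Add(-6, Add(1, 1))), 179) = Add(Add(-107, Add(-6, 2)), 179) = Add(Add(-107, -4), 179) = Add(-111, 179) = 68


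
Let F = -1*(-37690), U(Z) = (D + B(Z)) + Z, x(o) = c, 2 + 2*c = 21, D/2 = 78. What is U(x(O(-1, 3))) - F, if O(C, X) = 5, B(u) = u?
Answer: -37515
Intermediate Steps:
D = 156 (D = 2*78 = 156)
c = 19/2 (c = -1 + (½)*21 = -1 + 21/2 = 19/2 ≈ 9.5000)
x(o) = 19/2
U(Z) = 156 + 2*Z (U(Z) = (156 + Z) + Z = 156 + 2*Z)
F = 37690
U(x(O(-1, 3))) - F = (156 + 2*(19/2)) - 1*37690 = (156 + 19) - 37690 = 175 - 37690 = -37515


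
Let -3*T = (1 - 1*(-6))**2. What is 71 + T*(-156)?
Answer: 2619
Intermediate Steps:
T = -49/3 (T = -(1 - 1*(-6))**2/3 = -(1 + 6)**2/3 = -1/3*7**2 = -1/3*49 = -49/3 ≈ -16.333)
71 + T*(-156) = 71 - 49/3*(-156) = 71 + 2548 = 2619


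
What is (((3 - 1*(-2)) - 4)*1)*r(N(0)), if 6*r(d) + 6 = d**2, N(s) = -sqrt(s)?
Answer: -1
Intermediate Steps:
r(d) = -1 + d**2/6
(((3 - 1*(-2)) - 4)*1)*r(N(0)) = (((3 - 1*(-2)) - 4)*1)*(-1 + (-sqrt(0))**2/6) = (((3 + 2) - 4)*1)*(-1 + (-1*0)**2/6) = ((5 - 4)*1)*(-1 + (1/6)*0**2) = (1*1)*(-1 + (1/6)*0) = 1*(-1 + 0) = 1*(-1) = -1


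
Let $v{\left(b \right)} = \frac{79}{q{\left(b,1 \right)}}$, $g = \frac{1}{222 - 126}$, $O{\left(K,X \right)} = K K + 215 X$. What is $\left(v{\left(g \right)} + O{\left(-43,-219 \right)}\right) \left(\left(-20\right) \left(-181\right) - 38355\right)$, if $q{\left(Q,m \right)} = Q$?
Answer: $1307842220$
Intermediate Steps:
$O{\left(K,X \right)} = K^{2} + 215 X$
$g = \frac{1}{96} \approx 0.010417$
$v{\left(b \right)} = \frac{79}{b}$
$\left(v{\left(g \right)} + O{\left(-43,-219 \right)}\right) \left(\left(-20\right) \left(-181\right) - 38355\right) = \left(79 \frac{1}{\frac{1}{96}} + \left(\left(-43\right)^{2} + 215 \left(-219\right)\right)\right) \left(\left(-20\right) \left(-181\right) - 38355\right) = \left(79 \cdot 96 + \left(1849 - 47085\right)\right) \left(3620 - 38355\right) = \left(7584 - 45236\right) \left(-34735\right) = \left(-37652\right) \left(-34735\right) = 1307842220$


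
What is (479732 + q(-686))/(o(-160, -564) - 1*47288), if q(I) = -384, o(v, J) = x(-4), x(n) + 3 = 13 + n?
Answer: -239674/23641 ≈ -10.138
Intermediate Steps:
x(n) = 10 + n (x(n) = -3 + (13 + n) = 10 + n)
o(v, J) = 6 (o(v, J) = 10 - 4 = 6)
(479732 + q(-686))/(o(-160, -564) - 1*47288) = (479732 - 384)/(6 - 1*47288) = 479348/(6 - 47288) = 479348/(-47282) = 479348*(-1/47282) = -239674/23641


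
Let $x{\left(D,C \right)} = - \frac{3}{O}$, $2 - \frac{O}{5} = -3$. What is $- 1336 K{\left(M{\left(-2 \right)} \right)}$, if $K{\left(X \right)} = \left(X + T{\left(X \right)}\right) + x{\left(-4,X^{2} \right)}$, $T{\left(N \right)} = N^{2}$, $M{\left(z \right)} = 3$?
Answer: $- \frac{396792}{25} \approx -15872.0$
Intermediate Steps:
$O = 25$ ($O = 10 - -15 = 10 + 15 = 25$)
$x{\left(D,C \right)} = - \frac{3}{25}$
$K{\left(X \right)} = - \frac{3}{25} + X + X^{2}$ ($K{\left(X \right)} = \left(X + X^{2}\right) - \frac{3}{25} = - \frac{3}{25} + X + X^{2}$)
$- 1336 K{\left(M{\left(-2 \right)} \right)} = - 1336 \left(- \frac{3}{25} + 3 + 3^{2}\right) = - 1336 \left(- \frac{3}{25} + 3 + 9\right) = \left(-1336\right) \frac{297}{25} = - \frac{396792}{25}$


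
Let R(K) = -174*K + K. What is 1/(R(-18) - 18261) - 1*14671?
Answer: -222221638/15147 ≈ -14671.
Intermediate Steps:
R(K) = -173*K
1/(R(-18) - 18261) - 1*14671 = 1/(-173*(-18) - 18261) - 1*14671 = 1/(3114 - 18261) - 14671 = 1/(-15147) - 14671 = -1/15147 - 14671 = -222221638/15147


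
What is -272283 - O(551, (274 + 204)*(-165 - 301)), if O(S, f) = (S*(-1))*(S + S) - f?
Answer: 112171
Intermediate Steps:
O(S, f) = -f - 2*S² (O(S, f) = (-S)*(2*S) - f = -2*S² - f = -f - 2*S²)
-272283 - O(551, (274 + 204)*(-165 - 301)) = -272283 - (-(274 + 204)*(-165 - 301) - 2*551²) = -272283 - (-478*(-466) - 2*303601) = -272283 - (-1*(-222748) - 607202) = -272283 - (222748 - 607202) = -272283 - 1*(-384454) = -272283 + 384454 = 112171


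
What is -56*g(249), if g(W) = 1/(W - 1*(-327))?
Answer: -7/72 ≈ -0.097222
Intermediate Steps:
g(W) = 1/(327 + W) (g(W) = 1/(W + 327) = 1/(327 + W))
-56*g(249) = -56/(327 + 249) = -56/576 = -56*1/576 = -7/72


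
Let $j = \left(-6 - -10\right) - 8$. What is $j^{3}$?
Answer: $-64$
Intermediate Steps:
$j = -4$ ($j = \left(-6 + 10\right) - 8 = 4 - 8 = -4$)
$j^{3} = \left(-4\right)^{3} = -64$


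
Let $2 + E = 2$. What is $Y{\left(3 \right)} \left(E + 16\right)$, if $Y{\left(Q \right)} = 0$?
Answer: $0$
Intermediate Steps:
$E = 0$ ($E = -2 + 2 = 0$)
$Y{\left(3 \right)} \left(E + 16\right) = 0 \left(0 + 16\right) = 0 \cdot 16 = 0$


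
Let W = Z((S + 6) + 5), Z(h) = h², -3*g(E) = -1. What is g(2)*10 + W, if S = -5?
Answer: 118/3 ≈ 39.333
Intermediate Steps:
g(E) = ⅓ (g(E) = -⅓*(-1) = ⅓)
W = 36 (W = ((-5 + 6) + 5)² = (1 + 5)² = 6² = 36)
g(2)*10 + W = (⅓)*10 + 36 = 10/3 + 36 = 118/3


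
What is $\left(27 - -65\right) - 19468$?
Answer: $-19376$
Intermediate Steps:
$\left(27 - -65\right) - 19468 = \left(27 + 65\right) - 19468 = 92 - 19468 = -19376$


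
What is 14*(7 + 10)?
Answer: 238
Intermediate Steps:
14*(7 + 10) = 14*17 = 238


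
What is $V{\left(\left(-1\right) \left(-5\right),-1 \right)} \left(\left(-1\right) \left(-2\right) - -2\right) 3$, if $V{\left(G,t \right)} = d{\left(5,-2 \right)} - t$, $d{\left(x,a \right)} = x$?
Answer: $72$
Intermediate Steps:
$V{\left(G,t \right)} = 5 - t$
$V{\left(\left(-1\right) \left(-5\right),-1 \right)} \left(\left(-1\right) \left(-2\right) - -2\right) 3 = \left(5 - -1\right) \left(\left(-1\right) \left(-2\right) - -2\right) 3 = \left(5 + 1\right) \left(2 + 2\right) 3 = 6 \cdot 4 \cdot 3 = 24 \cdot 3 = 72$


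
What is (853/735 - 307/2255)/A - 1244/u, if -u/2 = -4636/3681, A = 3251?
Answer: -1233692088975853/2498010629730 ≈ -493.87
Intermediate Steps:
u = 9272/3681 (u = -(-9272)/3681 = -2*(-4636/3681) = 9272/3681 ≈ 2.5189)
(853/735 - 307/2255)/A - 1244/u = (853/735 - 307/2255)/3251 - 1244/9272/3681 = (853*(1/735) - 307*1/2255)*(1/3251) - 1244*3681/9272 = (853/735 - 307/2255)*(1/3251) - 1144791/2318 = (339574/331485)*(1/3251) - 1144791/2318 = 339574/1077657735 - 1144791/2318 = -1233692088975853/2498010629730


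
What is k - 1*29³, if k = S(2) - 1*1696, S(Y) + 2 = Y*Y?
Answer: -26083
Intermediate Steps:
S(Y) = -2 + Y² (S(Y) = -2 + Y*Y = -2 + Y²)
k = -1694 (k = (-2 + 2²) - 1*1696 = (-2 + 4) - 1696 = 2 - 1696 = -1694)
k - 1*29³ = -1694 - 1*29³ = -1694 - 1*24389 = -1694 - 24389 = -26083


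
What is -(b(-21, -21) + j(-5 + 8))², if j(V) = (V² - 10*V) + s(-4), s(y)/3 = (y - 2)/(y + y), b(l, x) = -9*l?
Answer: -463761/16 ≈ -28985.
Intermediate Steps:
s(y) = 3*(-2 + y)/(2*y) (s(y) = 3*((y - 2)/(y + y)) = 3*((-2 + y)/((2*y))) = 3*((-2 + y)*(1/(2*y))) = 3*((-2 + y)/(2*y)) = 3*(-2 + y)/(2*y))
j(V) = 9/4 + V² - 10*V (j(V) = (V² - 10*V) + (3/2 - 3/(-4)) = (V² - 10*V) + (3/2 - 3*(-¼)) = (V² - 10*V) + (3/2 + ¾) = (V² - 10*V) + 9/4 = 9/4 + V² - 10*V)
-(b(-21, -21) + j(-5 + 8))² = -(-9*(-21) + (9/4 + (-5 + 8)² - 10*(-5 + 8)))² = -(189 + (9/4 + 3² - 10*3))² = -(189 + (9/4 + 9 - 30))² = -(189 - 75/4)² = -(681/4)² = -1*463761/16 = -463761/16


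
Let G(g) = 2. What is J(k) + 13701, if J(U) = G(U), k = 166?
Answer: 13703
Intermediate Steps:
J(U) = 2
J(k) + 13701 = 2 + 13701 = 13703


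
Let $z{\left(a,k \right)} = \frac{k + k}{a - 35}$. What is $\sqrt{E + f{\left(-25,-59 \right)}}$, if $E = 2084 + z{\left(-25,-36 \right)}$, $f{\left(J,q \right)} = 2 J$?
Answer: $\frac{8 \sqrt{795}}{5} \approx 45.113$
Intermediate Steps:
$z{\left(a,k \right)} = \frac{2 k}{-35 + a}$
$E = \frac{10426}{5}$ ($E = 2084 + 2 \left(-36\right) \frac{1}{-35 - 25} = 2084 + 2 \left(-36\right) \frac{1}{-60} = 2084 + 2 \left(-36\right) \left(- \frac{1}{60}\right) = 2084 + \frac{6}{5} = \frac{10426}{5} \approx 2085.2$)
$\sqrt{E + f{\left(-25,-59 \right)}} = \sqrt{\frac{10426}{5} + 2 \left(-25\right)} = \sqrt{\frac{10426}{5} - 50} = \sqrt{\frac{10176}{5}} = \frac{8 \sqrt{795}}{5}$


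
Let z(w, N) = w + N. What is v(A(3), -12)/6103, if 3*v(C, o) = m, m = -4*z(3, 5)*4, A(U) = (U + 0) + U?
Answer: -128/18309 ≈ -0.0069911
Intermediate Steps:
A(U) = 2*U (A(U) = U + U = 2*U)
z(w, N) = N + w
m = -128 (m = -4*(5 + 3)*4 = -4*8*4 = -32*4 = -128)
v(C, o) = -128/3 (v(C, o) = (1/3)*(-128) = -128/3)
v(A(3), -12)/6103 = -128/3/6103 = -128/3*1/6103 = -128/18309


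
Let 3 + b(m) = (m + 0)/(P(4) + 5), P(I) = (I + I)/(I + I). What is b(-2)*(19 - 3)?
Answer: -160/3 ≈ -53.333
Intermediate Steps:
P(I) = 1 (P(I) = (2*I)/((2*I)) = (2*I)*(1/(2*I)) = 1)
b(m) = -3 + m/6 (b(m) = -3 + (m + 0)/(1 + 5) = -3 + m/6)
b(-2)*(19 - 3) = (-3 + (⅙)*(-2))*(19 - 3) = (-3 - ⅓)*16 = -10/3*16 = -160/3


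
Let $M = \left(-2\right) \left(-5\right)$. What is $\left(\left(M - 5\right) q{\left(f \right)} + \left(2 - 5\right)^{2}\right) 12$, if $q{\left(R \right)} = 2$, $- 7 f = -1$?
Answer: $228$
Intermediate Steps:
$f = \frac{1}{7}$ ($f = \left(- \frac{1}{7}\right) \left(-1\right) = \frac{1}{7} \approx 0.14286$)
$M = 10$
$\left(\left(M - 5\right) q{\left(f \right)} + \left(2 - 5\right)^{2}\right) 12 = \left(\left(10 - 5\right) 2 + \left(2 - 5\right)^{2}\right) 12 = \left(5 \cdot 2 + \left(-3\right)^{2}\right) 12 = \left(10 + 9\right) 12 = 19 \cdot 12 = 228$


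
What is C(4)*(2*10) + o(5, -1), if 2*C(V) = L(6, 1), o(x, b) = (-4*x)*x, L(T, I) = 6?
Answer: -40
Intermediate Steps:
o(x, b) = -4*x**2
C(V) = 3 (C(V) = (1/2)*6 = 3)
C(4)*(2*10) + o(5, -1) = 3*(2*10) - 4*5**2 = 3*20 - 4*25 = 60 - 100 = -40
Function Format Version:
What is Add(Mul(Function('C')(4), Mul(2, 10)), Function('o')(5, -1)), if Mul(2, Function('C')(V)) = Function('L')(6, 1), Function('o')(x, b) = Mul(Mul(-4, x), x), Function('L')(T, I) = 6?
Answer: -40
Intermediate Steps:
Function('o')(x, b) = Mul(-4, Pow(x, 2))
Function('C')(V) = 3 (Function('C')(V) = Mul(Rational(1, 2), 6) = 3)
Add(Mul(Function('C')(4), Mul(2, 10)), Function('o')(5, -1)) = Add(Mul(3, Mul(2, 10)), Mul(-4, Pow(5, 2))) = Add(Mul(3, 20), Mul(-4, 25)) = Add(60, -100) = -40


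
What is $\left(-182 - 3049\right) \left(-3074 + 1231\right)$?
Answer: $5954733$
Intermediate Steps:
$\left(-182 - 3049\right) \left(-3074 + 1231\right) = \left(-3231\right) \left(-1843\right) = 5954733$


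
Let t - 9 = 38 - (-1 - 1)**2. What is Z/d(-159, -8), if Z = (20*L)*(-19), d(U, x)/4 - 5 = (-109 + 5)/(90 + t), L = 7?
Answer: -88445/561 ≈ -157.66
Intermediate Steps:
t = 43 (t = 9 + (38 - (-1 - 1)**2) = 9 + (38 - 1*(-2)**2) = 9 + (38 - 1*4) = 9 + (38 - 4) = 9 + 34 = 43)
d(U, x) = 2244/133 (d(U, x) = 20 + 4*((-109 + 5)/(90 + 43)) = 20 + 4*(-104/133) = 20 - 416/133 = 2244/133)
Z = -2660 (Z = (20*7)*(-19) = 140*(-19) = -2660)
Z/d(-159, -8) = -2660/2244/133 = -2660*133/2244 = -88445/561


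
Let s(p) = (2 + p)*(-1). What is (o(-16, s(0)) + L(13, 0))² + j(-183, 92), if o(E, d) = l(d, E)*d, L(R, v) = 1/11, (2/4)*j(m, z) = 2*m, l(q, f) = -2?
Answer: -86547/121 ≈ -715.26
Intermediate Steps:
j(m, z) = 4*m (j(m, z) = 2*(2*m) = 4*m)
L(R, v) = 1/11
s(p) = -2 - p
o(E, d) = -2*d
(o(-16, s(0)) + L(13, 0))² + j(-183, 92) = (-2*(-2 - 1*0) + 1/11)² + 4*(-183) = (-2*(-2 + 0) + 1/11)² - 732 = (-2*(-2) + 1/11)² - 732 = (4 + 1/11)² - 732 = (45/11)² - 732 = 2025/121 - 732 = -86547/121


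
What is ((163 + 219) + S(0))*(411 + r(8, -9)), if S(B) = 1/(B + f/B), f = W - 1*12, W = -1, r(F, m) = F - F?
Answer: 157002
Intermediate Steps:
r(F, m) = 0
f = -13 (f = -1 - 1*12 = -1 - 12 = -13)
S(B) = 1/(B - 13/B)
((163 + 219) + S(0))*(411 + r(8, -9)) = ((163 + 219) + 0/(-13 + 0²))*(411 + 0) = (382 + 0/(-13 + 0))*411 = (382 + 0/(-13))*411 = (382 + 0*(-1/13))*411 = (382 + 0)*411 = 382*411 = 157002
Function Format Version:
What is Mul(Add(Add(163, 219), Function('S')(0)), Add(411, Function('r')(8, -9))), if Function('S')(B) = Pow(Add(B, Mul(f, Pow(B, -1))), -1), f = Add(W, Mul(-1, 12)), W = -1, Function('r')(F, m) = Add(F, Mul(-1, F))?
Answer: 157002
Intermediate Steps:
Function('r')(F, m) = 0
f = -13 (f = Add(-1, Mul(-1, 12)) = Add(-1, -12) = -13)
Function('S')(B) = Pow(Add(B, Mul(-13, Pow(B, -1))), -1)
Mul(Add(Add(163, 219), Function('S')(0)), Add(411, Function('r')(8, -9))) = Mul(Add(Add(163, 219), Mul(0, Pow(Add(-13, Pow(0, 2)), -1))), Add(411, 0)) = Mul(Add(382, Mul(0, Pow(Add(-13, 0), -1))), 411) = Mul(Add(382, Mul(0, Pow(-13, -1))), 411) = Mul(Add(382, Mul(0, Rational(-1, 13))), 411) = Mul(Add(382, 0), 411) = Mul(382, 411) = 157002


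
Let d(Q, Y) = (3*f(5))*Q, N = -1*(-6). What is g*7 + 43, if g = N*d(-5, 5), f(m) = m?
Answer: -3107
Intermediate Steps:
N = 6
d(Q, Y) = 15*Q (d(Q, Y) = (3*5)*Q = 15*Q)
g = -450 (g = 6*(15*(-5)) = 6*(-75) = -450)
g*7 + 43 = -450*7 + 43 = -3150 + 43 = -3107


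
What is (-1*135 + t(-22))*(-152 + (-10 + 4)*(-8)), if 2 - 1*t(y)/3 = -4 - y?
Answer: 19032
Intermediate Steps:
t(y) = 18 + 3*y (t(y) = 6 - 3*(-4 - y) = 6 + (12 + 3*y) = 18 + 3*y)
(-1*135 + t(-22))*(-152 + (-10 + 4)*(-8)) = (-1*135 + (18 + 3*(-22)))*(-152 + (-10 + 4)*(-8)) = (-135 + (18 - 66))*(-152 - 6*(-8)) = (-135 - 48)*(-152 + 48) = -183*(-104) = 19032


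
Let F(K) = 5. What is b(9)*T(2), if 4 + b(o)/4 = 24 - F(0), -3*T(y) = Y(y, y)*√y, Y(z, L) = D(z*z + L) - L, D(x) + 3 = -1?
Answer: 120*√2 ≈ 169.71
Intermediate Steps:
D(x) = -4 (D(x) = -3 - 1 = -4)
Y(z, L) = -4 - L
T(y) = -√y*(-4 - y)/3 (T(y) = -(-4 - y)*√y/3 = -√y*(-4 - y)/3)
b(o) = 60 (b(o) = -16 + 4*(24 - 1*5) = -16 + 4*(24 - 5) = -16 + 4*19 = -16 + 76 = 60)
b(9)*T(2) = 60*(√2*(4 + 2)/3) = 60*((⅓)*√2*6) = 60*(2*√2) = 120*√2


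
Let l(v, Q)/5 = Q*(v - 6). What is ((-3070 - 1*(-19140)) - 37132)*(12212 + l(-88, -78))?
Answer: -1029342064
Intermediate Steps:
l(v, Q) = 5*Q*(-6 + v) (l(v, Q) = 5*(Q*(v - 6)) = 5*(Q*(-6 + v)) = 5*Q*(-6 + v))
((-3070 - 1*(-19140)) - 37132)*(12212 + l(-88, -78)) = ((-3070 - 1*(-19140)) - 37132)*(12212 + 5*(-78)*(-6 - 88)) = ((-3070 + 19140) - 37132)*(12212 + 5*(-78)*(-94)) = (16070 - 37132)*(12212 + 36660) = -21062*48872 = -1029342064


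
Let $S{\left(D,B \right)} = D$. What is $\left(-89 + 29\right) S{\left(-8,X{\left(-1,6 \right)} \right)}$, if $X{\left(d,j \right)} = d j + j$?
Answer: $480$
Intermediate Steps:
$X{\left(d,j \right)} = j + d j$
$\left(-89 + 29\right) S{\left(-8,X{\left(-1,6 \right)} \right)} = \left(-89 + 29\right) \left(-8\right) = \left(-60\right) \left(-8\right) = 480$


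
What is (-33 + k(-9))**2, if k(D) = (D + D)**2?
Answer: 84681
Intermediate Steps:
k(D) = 4*D**2 (k(D) = (2*D)**2 = 4*D**2)
(-33 + k(-9))**2 = (-33 + 4*(-9)**2)**2 = (-33 + 4*81)**2 = (-33 + 324)**2 = 291**2 = 84681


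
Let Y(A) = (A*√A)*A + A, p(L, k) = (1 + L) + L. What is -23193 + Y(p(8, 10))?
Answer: -23176 + 289*√17 ≈ -21984.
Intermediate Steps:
p(L, k) = 1 + 2*L
Y(A) = A + A^(5/2) (Y(A) = A^(3/2)*A + A = A^(5/2) + A = A + A^(5/2))
-23193 + Y(p(8, 10)) = -23193 + ((1 + 2*8) + (1 + 2*8)^(5/2)) = -23193 + ((1 + 16) + (1 + 16)^(5/2)) = -23193 + (17 + 17^(5/2)) = -23193 + (17 + 289*√17) = -23176 + 289*√17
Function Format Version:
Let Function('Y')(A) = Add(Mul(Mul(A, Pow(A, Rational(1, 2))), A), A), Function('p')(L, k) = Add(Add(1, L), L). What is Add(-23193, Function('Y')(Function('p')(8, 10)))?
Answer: Add(-23176, Mul(289, Pow(17, Rational(1, 2)))) ≈ -21984.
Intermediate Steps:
Function('p')(L, k) = Add(1, Mul(2, L))
Function('Y')(A) = Add(A, Pow(A, Rational(5, 2))) (Function('Y')(A) = Add(Mul(Pow(A, Rational(3, 2)), A), A) = Add(Pow(A, Rational(5, 2)), A) = Add(A, Pow(A, Rational(5, 2))))
Add(-23193, Function('Y')(Function('p')(8, 10))) = Add(-23193, Add(Add(1, Mul(2, 8)), Pow(Add(1, Mul(2, 8)), Rational(5, 2)))) = Add(-23193, Add(Add(1, 16), Pow(Add(1, 16), Rational(5, 2)))) = Add(-23193, Add(17, Pow(17, Rational(5, 2)))) = Add(-23193, Add(17, Mul(289, Pow(17, Rational(1, 2))))) = Add(-23176, Mul(289, Pow(17, Rational(1, 2))))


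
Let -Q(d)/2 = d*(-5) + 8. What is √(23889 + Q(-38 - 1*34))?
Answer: 13*√137 ≈ 152.16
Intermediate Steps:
Q(d) = -16 + 10*d (Q(d) = -2*(d*(-5) + 8) = -2*(-5*d + 8) = -2*(8 - 5*d) = -16 + 10*d)
√(23889 + Q(-38 - 1*34)) = √(23889 + (-16 + 10*(-38 - 1*34))) = √(23889 + (-16 + 10*(-38 - 34))) = √(23889 + (-16 + 10*(-72))) = √(23889 + (-16 - 720)) = √(23889 - 736) = √23153 = 13*√137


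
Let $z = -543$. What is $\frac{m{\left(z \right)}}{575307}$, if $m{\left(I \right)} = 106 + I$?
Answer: $- \frac{437}{575307} \approx -0.00075959$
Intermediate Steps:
$\frac{m{\left(z \right)}}{575307} = \frac{106 - 543}{575307} = \left(-437\right) \frac{1}{575307} = - \frac{437}{575307}$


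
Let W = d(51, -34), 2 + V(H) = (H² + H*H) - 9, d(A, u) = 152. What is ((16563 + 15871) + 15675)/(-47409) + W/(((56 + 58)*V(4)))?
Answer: -947077/995589 ≈ -0.95127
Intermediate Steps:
V(H) = -11 + 2*H² (V(H) = -2 + ((H² + H*H) - 9) = -2 + ((H² + H²) - 9) = -2 + (2*H² - 9) = -2 + (-9 + 2*H²) = -11 + 2*H²)
W = 152
((16563 + 15871) + 15675)/(-47409) + W/(((56 + 58)*V(4))) = ((16563 + 15871) + 15675)/(-47409) + 152/(((56 + 58)*(-11 + 2*4²))) = (32434 + 15675)*(-1/47409) + 152/((114*(-11 + 2*16))) = 48109*(-1/47409) + 152/((114*(-11 + 32))) = -48109/47409 + 152/((114*21)) = -48109/47409 + 152/2394 = -48109/47409 + 152*(1/2394) = -48109/47409 + 4/63 = -947077/995589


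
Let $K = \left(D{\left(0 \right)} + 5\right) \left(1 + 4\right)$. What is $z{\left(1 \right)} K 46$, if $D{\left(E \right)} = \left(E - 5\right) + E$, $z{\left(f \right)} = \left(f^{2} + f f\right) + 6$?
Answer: $0$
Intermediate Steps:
$z{\left(f \right)} = 6 + 2 f^{2}$ ($z{\left(f \right)} = \left(f^{2} + f^{2}\right) + 6 = 2 f^{2} + 6 = 6 + 2 f^{2}$)
$D{\left(E \right)} = -5 + 2 E$ ($D{\left(E \right)} = \left(-5 + E\right) + E = -5 + 2 E$)
$K = 0$ ($K = \left(\left(-5 + 2 \cdot 0\right) + 5\right) \left(1 + 4\right) = \left(\left(-5 + 0\right) + 5\right) 5 = \left(-5 + 5\right) 5 = 0 \cdot 5 = 0$)
$z{\left(1 \right)} K 46 = \left(6 + 2 \cdot 1^{2}\right) 0 \cdot 46 = \left(6 + 2 \cdot 1\right) 0 \cdot 46 = \left(6 + 2\right) 0 \cdot 46 = 8 \cdot 0 \cdot 46 = 0 \cdot 46 = 0$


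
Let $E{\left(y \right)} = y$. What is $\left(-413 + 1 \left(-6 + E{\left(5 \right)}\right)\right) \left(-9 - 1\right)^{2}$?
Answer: $-41400$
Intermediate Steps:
$\left(-413 + 1 \left(-6 + E{\left(5 \right)}\right)\right) \left(-9 - 1\right)^{2} = \left(-413 + 1 \left(-6 + 5\right)\right) \left(-9 - 1\right)^{2} = \left(-413 + 1 \left(-1\right)\right) \left(-10\right)^{2} = \left(-413 - 1\right) 100 = \left(-414\right) 100 = -41400$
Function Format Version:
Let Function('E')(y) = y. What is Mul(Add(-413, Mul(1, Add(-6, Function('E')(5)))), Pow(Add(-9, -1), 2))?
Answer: -41400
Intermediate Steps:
Mul(Add(-413, Mul(1, Add(-6, Function('E')(5)))), Pow(Add(-9, -1), 2)) = Mul(Add(-413, Mul(1, Add(-6, 5))), Pow(Add(-9, -1), 2)) = Mul(Add(-413, Mul(1, -1)), Pow(-10, 2)) = Mul(Add(-413, -1), 100) = Mul(-414, 100) = -41400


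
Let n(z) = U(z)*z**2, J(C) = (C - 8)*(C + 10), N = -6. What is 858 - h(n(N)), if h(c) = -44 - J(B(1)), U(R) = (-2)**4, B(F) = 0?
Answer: 822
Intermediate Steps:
U(R) = 16
J(C) = (-8 + C)*(10 + C)
n(z) = 16*z**2
h(c) = 36 (h(c) = -44 - (-80 + 0**2 + 2*0) = -44 - (-80 + 0 + 0) = -44 - 1*(-80) = -44 + 80 = 36)
858 - h(n(N)) = 858 - 1*36 = 858 - 36 = 822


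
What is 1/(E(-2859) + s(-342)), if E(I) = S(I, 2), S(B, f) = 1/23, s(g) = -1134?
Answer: -23/26081 ≈ -0.00088187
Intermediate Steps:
S(B, f) = 1/23
E(I) = 1/23
1/(E(-2859) + s(-342)) = 1/(1/23 - 1134) = 1/(-26081/23) = -23/26081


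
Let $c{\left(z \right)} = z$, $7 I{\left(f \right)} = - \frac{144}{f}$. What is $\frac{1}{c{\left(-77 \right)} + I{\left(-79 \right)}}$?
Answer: $- \frac{553}{42437} \approx -0.013031$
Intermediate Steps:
$I{\left(f \right)} = - \frac{144}{7 f}$ ($I{\left(f \right)} = \frac{\left(-144\right) \frac{1}{f}}{7} = - \frac{144}{7 f}$)
$\frac{1}{c{\left(-77 \right)} + I{\left(-79 \right)}} = \frac{1}{-77 - \frac{144}{7 \left(-79\right)}} = \frac{1}{-77 - - \frac{144}{553}} = \frac{1}{-77 + \frac{144}{553}} = \frac{1}{- \frac{42437}{553}} = - \frac{553}{42437}$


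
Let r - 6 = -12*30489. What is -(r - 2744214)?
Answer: 3110076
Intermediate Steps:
r = -365862 (r = 6 - 12*30489 = 6 - 365868 = -365862)
-(r - 2744214) = -(-365862 - 2744214) = -1*(-3110076) = 3110076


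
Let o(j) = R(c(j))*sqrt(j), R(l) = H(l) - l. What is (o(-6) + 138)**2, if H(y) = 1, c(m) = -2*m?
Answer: 18318 - 3036*I*sqrt(6) ≈ 18318.0 - 7436.6*I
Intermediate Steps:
R(l) = 1 - l
o(j) = sqrt(j)*(1 + 2*j) (o(j) = (1 - (-2)*j)*sqrt(j) = (1 + 2*j)*sqrt(j) = sqrt(j)*(1 + 2*j))
(o(-6) + 138)**2 = (sqrt(-6)*(1 + 2*(-6)) + 138)**2 = ((I*sqrt(6))*(1 - 12) + 138)**2 = ((I*sqrt(6))*(-11) + 138)**2 = (-11*I*sqrt(6) + 138)**2 = (138 - 11*I*sqrt(6))**2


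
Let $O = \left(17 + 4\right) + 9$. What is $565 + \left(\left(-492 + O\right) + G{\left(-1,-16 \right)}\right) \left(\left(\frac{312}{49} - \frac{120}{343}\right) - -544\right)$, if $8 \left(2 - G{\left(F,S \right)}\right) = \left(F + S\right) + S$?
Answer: $- \frac{12258537}{49} \approx -2.5017 \cdot 10^{5}$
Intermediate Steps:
$G{\left(F,S \right)} = 2 - \frac{S}{4} - \frac{F}{8}$ ($G{\left(F,S \right)} = 2 - \frac{\left(F + S\right) + S}{8} = 2 - \frac{F + 2 S}{8} = 2 - \left(\frac{S}{4} + \frac{F}{8}\right) = 2 - \frac{S}{4} - \frac{F}{8}$)
$O = 30$ ($O = 21 + 9 = 30$)
$565 + \left(\left(-492 + O\right) + G{\left(-1,-16 \right)}\right) \left(\left(\frac{312}{49} - \frac{120}{343}\right) - -544\right) = 565 + \left(\left(-492 + 30\right) - - \frac{49}{8}\right) \left(\left(\frac{312}{49} - \frac{120}{343}\right) - -544\right) = 565 + \left(-462 + \left(2 + 4 + \frac{1}{8}\right)\right) \left(\left(312 \cdot \frac{1}{49} - \frac{120}{343}\right) + 544\right) = 565 + \left(-462 + \frac{49}{8}\right) \left(\left(\frac{312}{49} - \frac{120}{343}\right) + 544\right) = 565 - \frac{3647 \left(\frac{2064}{343} + 544\right)}{8} = 565 - \frac{12286222}{49} = - \frac{12258537}{49}$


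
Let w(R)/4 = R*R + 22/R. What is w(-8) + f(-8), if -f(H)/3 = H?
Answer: 269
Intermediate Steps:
f(H) = -3*H
w(R) = 4*R² + 88/R (w(R) = 4*(R*R + 22/R) = 4*(R² + 22/R) = 4*R² + 88/R)
w(-8) + f(-8) = 4*(22 + (-8)³)/(-8) - 3*(-8) = 4*(-⅛)*(22 - 512) + 24 = 4*(-⅛)*(-490) + 24 = 245 + 24 = 269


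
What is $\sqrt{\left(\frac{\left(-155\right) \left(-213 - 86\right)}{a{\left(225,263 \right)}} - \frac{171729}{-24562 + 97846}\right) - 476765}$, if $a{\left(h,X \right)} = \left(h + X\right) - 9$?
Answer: $\frac{i \sqrt{16315681362664574001}}{5850506} \approx 690.41 i$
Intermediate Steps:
$a{\left(h,X \right)} = -9 + X + h$ ($a{\left(h,X \right)} = \left(X + h\right) - 9 = -9 + X + h$)
$\sqrt{\left(\frac{\left(-155\right) \left(-213 - 86\right)}{a{\left(225,263 \right)}} - \frac{171729}{-24562 + 97846}\right) - 476765} = \sqrt{\left(\frac{\left(-155\right) \left(-213 - 86\right)}{-9 + 263 + 225} - \frac{171729}{-24562 + 97846}\right) - 476765} = \sqrt{\left(\frac{\left(-155\right) \left(-213 - 86\right)}{479} - \frac{171729}{73284}\right) - 476765} = \sqrt{\left(- 155 \left(-213 - 86\right) \frac{1}{479} - \frac{57243}{24428}\right) - 476765} = \sqrt{\left(\left(-155\right) \left(-299\right) \frac{1}{479} - \frac{57243}{24428}\right) - 476765} = \sqrt{\left(46345 \cdot \frac{1}{479} - \frac{57243}{24428}\right) - 476765} = \sqrt{\left(\frac{46345}{479} - \frac{57243}{24428}\right) - 476765} = \sqrt{\frac{1104696263}{11701012} - 476765} = \sqrt{- \frac{5577528289917}{11701012}} = \frac{i \sqrt{16315681362664574001}}{5850506}$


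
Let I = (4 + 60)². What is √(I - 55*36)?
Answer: 46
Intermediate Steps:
I = 4096 (I = 64² = 4096)
√(I - 55*36) = √(4096 - 55*36) = √(4096 - 1980) = √2116 = 46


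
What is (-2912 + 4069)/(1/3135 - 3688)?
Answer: -3627195/11561879 ≈ -0.31372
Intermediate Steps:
(-2912 + 4069)/(1/3135 - 3688) = 1157/(1/3135 - 3688) = 1157/(-11561879/3135) = 1157*(-3135/11561879) = -3627195/11561879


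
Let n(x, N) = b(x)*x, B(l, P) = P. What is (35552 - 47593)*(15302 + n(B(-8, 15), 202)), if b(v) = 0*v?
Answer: -184251382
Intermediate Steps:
b(v) = 0
n(x, N) = 0 (n(x, N) = 0*x = 0)
(35552 - 47593)*(15302 + n(B(-8, 15), 202)) = (35552 - 47593)*(15302 + 0) = -12041*15302 = -184251382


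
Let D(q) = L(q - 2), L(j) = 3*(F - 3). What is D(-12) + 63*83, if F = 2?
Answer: 5226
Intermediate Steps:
L(j) = -3 (L(j) = 3*(2 - 3) = 3*(-1) = -3)
D(q) = -3
D(-12) + 63*83 = -3 + 63*83 = -3 + 5229 = 5226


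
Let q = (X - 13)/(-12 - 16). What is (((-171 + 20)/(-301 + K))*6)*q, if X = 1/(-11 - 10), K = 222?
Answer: 20687/3871 ≈ 5.3441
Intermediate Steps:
X = -1/21 (X = 1/(-21) = -1/21 ≈ -0.047619)
q = 137/294 (q = (-1/21 - 13)/(-12 - 16) = -274/21/(-28) = -274/21*(-1/28) = 137/294 ≈ 0.46599)
(((-171 + 20)/(-301 + K))*6)*q = (((-171 + 20)/(-301 + 222))*6)*(137/294) = (-151/(-79)*6)*(137/294) = (-151*(-1/79)*6)*(137/294) = ((151/79)*6)*(137/294) = (906/79)*(137/294) = 20687/3871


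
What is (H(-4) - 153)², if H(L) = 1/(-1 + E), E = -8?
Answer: 1898884/81 ≈ 23443.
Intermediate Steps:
H(L) = -⅑ (H(L) = 1/(-1 - 8) = 1/(-9) = -⅑)
(H(-4) - 153)² = (-⅑ - 153)² = (-1378/9)² = 1898884/81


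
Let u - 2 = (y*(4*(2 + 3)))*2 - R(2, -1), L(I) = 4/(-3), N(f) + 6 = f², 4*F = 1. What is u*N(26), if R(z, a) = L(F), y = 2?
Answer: 167500/3 ≈ 55833.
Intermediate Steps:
F = ¼ (F = (¼)*1 = ¼ ≈ 0.25000)
N(f) = -6 + f²
L(I) = -4/3 (L(I) = 4*(-⅓) = -4/3)
R(z, a) = -4/3
u = 250/3 (u = 2 + ((2*(4*(2 + 3)))*2 - 1*(-4/3)) = 2 + ((2*(4*5))*2 + 4/3) = 2 + ((2*20)*2 + 4/3) = 2 + (40*2 + 4/3) = 2 + (80 + 4/3) = 2 + 244/3 = 250/3 ≈ 83.333)
u*N(26) = 250*(-6 + 26²)/3 = 250*(-6 + 676)/3 = (250/3)*670 = 167500/3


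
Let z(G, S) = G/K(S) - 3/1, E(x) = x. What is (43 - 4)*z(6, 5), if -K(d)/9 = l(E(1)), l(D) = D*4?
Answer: -247/2 ≈ -123.50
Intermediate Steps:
l(D) = 4*D
K(d) = -36
z(G, S) = -3 - G/36 (z(G, S) = G/(-36) - 3/1 = G*(-1/36) - 3*1 = -G/36 - 3 = -3 - G/36)
(43 - 4)*z(6, 5) = (43 - 4)*(-3 - 1/36*6) = 39*(-3 - ⅙) = 39*(-19/6) = -247/2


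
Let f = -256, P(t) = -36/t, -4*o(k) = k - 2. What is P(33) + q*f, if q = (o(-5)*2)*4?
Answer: -39436/11 ≈ -3585.1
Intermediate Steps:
o(k) = ½ - k/4 (o(k) = -(k - 2)/4 = -(-2 + k)/4 = ½ - k/4)
q = 14 (q = ((½ - ¼*(-5))*2)*4 = ((½ + 5/4)*2)*4 = ((7/4)*2)*4 = (7/2)*4 = 14)
P(33) + q*f = -36/33 + 14*(-256) = -36*1/33 - 3584 = -12/11 - 3584 = -39436/11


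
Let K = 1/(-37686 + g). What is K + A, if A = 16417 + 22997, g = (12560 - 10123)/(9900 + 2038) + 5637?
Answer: 15079738252412/382598525 ≈ 39414.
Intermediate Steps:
g = 67296943/11938 (g = 2437/11938 + 5637 = 67296943/11938 ≈ 5637.2)
A = 39414
K = -11938/382598525 (K = 1/(-37686 + 67296943/11938) = 1/(-382598525/11938) = -11938/382598525 ≈ -3.1202e-5)
K + A = -11938/382598525 + 39414 = 15079738252412/382598525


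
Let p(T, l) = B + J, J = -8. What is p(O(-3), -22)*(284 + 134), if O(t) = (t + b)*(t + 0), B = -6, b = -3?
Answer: -5852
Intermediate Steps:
O(t) = t*(-3 + t) (O(t) = (t - 3)*(t + 0) = (-3 + t)*t = t*(-3 + t))
p(T, l) = -14 (p(T, l) = -6 - 8 = -14)
p(O(-3), -22)*(284 + 134) = -14*(284 + 134) = -14*418 = -5852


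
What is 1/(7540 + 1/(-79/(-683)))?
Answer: 79/596343 ≈ 0.00013247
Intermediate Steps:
1/(7540 + 1/(-79/(-683))) = 1/(7540 + 1/(-1/683*(-79))) = 1/(7540 + 1/(79/683)) = 1/(7540 + 683/79) = 1/(596343/79) = 79/596343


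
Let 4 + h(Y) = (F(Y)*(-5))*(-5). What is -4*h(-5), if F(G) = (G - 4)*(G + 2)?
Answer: -2684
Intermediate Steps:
F(G) = (-4 + G)*(2 + G)
h(Y) = -204 - 50*Y + 25*Y² (h(Y) = -4 + ((-8 + Y² - 2*Y)*(-5))*(-5) = -4 + (40 - 5*Y² + 10*Y)*(-5) = -4 + (-200 - 50*Y + 25*Y²) = -204 - 50*Y + 25*Y²)
-4*h(-5) = -4*(-204 - 50*(-5) + 25*(-5)²) = -4*(-204 + 250 + 25*25) = -4*(-204 + 250 + 625) = -4*671 = -2684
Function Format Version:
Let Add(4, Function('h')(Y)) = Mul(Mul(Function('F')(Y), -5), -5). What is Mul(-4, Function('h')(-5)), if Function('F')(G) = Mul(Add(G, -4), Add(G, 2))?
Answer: -2684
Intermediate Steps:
Function('F')(G) = Mul(Add(-4, G), Add(2, G))
Function('h')(Y) = Add(-204, Mul(-50, Y), Mul(25, Pow(Y, 2))) (Function('h')(Y) = Add(-4, Mul(Mul(Add(-8, Pow(Y, 2), Mul(-2, Y)), -5), -5)) = Add(-4, Mul(Add(40, Mul(-5, Pow(Y, 2)), Mul(10, Y)), -5)) = Add(-4, Add(-200, Mul(-50, Y), Mul(25, Pow(Y, 2)))) = Add(-204, Mul(-50, Y), Mul(25, Pow(Y, 2))))
Mul(-4, Function('h')(-5)) = Mul(-4, Add(-204, Mul(-50, -5), Mul(25, Pow(-5, 2)))) = Mul(-4, Add(-204, 250, Mul(25, 25))) = Mul(-4, Add(-204, 250, 625)) = Mul(-4, 671) = -2684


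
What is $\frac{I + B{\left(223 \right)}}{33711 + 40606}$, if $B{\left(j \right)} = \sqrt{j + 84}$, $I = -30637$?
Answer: $- \frac{30637}{74317} + \frac{\sqrt{307}}{74317} \approx -0.41201$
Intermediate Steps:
$B{\left(j \right)} = \sqrt{84 + j}$
$\frac{I + B{\left(223 \right)}}{33711 + 40606} = \frac{-30637 + \sqrt{84 + 223}}{33711 + 40606} = \frac{-30637 + \sqrt{307}}{74317} = \left(-30637 + \sqrt{307}\right) \frac{1}{74317} = - \frac{30637}{74317} + \frac{\sqrt{307}}{74317}$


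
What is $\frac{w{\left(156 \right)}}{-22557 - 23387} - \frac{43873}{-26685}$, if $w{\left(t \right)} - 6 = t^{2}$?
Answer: $\frac{683067421}{613007820} \approx 1.1143$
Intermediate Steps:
$w{\left(t \right)} = 6 + t^{2}$
$\frac{w{\left(156 \right)}}{-22557 - 23387} - \frac{43873}{-26685} = \frac{6 + 156^{2}}{-22557 - 23387} - \frac{43873}{-26685} = \frac{6 + 24336}{-45944} - - \frac{43873}{26685} = 24342 \left(- \frac{1}{45944}\right) + \frac{43873}{26685} = - \frac{12171}{22972} + \frac{43873}{26685} = \frac{683067421}{613007820}$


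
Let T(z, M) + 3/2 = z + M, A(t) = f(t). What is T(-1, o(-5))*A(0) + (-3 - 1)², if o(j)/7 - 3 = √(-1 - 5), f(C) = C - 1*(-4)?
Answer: 90 + 28*I*√6 ≈ 90.0 + 68.586*I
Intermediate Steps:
f(C) = 4 + C (f(C) = C + 4 = 4 + C)
A(t) = 4 + t
o(j) = 21 + 7*I*√6 (o(j) = 21 + 7*√(-1 - 5) = 21 + 7*√(-6) = 21 + 7*(I*√6) = 21 + 7*I*√6)
T(z, M) = -3/2 + M + z (T(z, M) = -3/2 + (z + M) = -3/2 + (M + z) = -3/2 + M + z)
T(-1, o(-5))*A(0) + (-3 - 1)² = (-3/2 + (21 + 7*I*√6) - 1)*(4 + 0) + (-3 - 1)² = (37/2 + 7*I*√6)*4 + (-4)² = (74 + 28*I*√6) + 16 = 90 + 28*I*√6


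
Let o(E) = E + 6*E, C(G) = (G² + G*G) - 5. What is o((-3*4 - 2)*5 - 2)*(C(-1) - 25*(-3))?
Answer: -36288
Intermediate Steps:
C(G) = -5 + 2*G² (C(G) = (G² + G²) - 5 = 2*G² - 5 = -5 + 2*G²)
o(E) = 7*E
o((-3*4 - 2)*5 - 2)*(C(-1) - 25*(-3)) = (7*((-3*4 - 2)*5 - 2))*((-5 + 2*(-1)²) - 25*(-3)) = (7*((-12 - 2)*5 - 2))*((-5 + 2*1) + 75) = (7*(-14*5 - 2))*((-5 + 2) + 75) = (7*(-70 - 2))*(-3 + 75) = (7*(-72))*72 = -504*72 = -36288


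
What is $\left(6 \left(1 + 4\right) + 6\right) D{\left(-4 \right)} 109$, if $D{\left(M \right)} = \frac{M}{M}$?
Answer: $3924$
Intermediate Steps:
$D{\left(M \right)} = 1$
$\left(6 \left(1 + 4\right) + 6\right) D{\left(-4 \right)} 109 = \left(6 \left(1 + 4\right) + 6\right) 1 \cdot 109 = \left(6 \cdot 5 + 6\right) 1 \cdot 109 = \left(30 + 6\right) 1 \cdot 109 = 36 \cdot 1 \cdot 109 = 36 \cdot 109 = 3924$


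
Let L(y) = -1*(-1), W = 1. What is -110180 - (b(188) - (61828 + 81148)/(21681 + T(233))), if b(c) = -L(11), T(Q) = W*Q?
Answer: -1207159815/10957 ≈ -1.1017e+5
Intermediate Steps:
L(y) = 1
T(Q) = Q (T(Q) = 1*Q = Q)
b(c) = -1 (b(c) = -1*1 = -1)
-110180 - (b(188) - (61828 + 81148)/(21681 + T(233))) = -110180 - (-1 - (61828 + 81148)/(21681 + 233)) = -110180 - (-1 - 142976/21914) = -110180 - (-1 - 1*71488/10957) = -110180 - (-1 - 71488/10957) = -110180 - 1*(-82445/10957) = -110180 + 82445/10957 = -1207159815/10957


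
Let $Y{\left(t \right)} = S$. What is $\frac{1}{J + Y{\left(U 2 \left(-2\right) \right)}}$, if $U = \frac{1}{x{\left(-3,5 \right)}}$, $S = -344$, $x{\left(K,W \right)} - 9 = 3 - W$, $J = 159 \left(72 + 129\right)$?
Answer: $\frac{1}{31615} \approx 3.1631 \cdot 10^{-5}$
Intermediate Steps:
$J = 31959$ ($J = 159 \cdot 201 = 31959$)
$x{\left(K,W \right)} = 12 - W$ ($x{\left(K,W \right)} = 9 - \left(-3 + W\right) = 12 - W$)
$U = \frac{1}{7}$ ($U = \frac{1}{12 - 5} = \frac{1}{7} \approx 0.14286$)
$Y{\left(t \right)} = -344$
$\frac{1}{J + Y{\left(U 2 \left(-2\right) \right)}} = \frac{1}{31959 - 344} = \frac{1}{31615}$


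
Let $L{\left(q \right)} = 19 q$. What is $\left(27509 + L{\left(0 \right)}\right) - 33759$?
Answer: $-6250$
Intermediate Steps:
$\left(27509 + L{\left(0 \right)}\right) - 33759 = \left(27509 + 19 \cdot 0\right) - 33759 = \left(27509 + 0\right) - 33759 = 27509 - 33759 = -6250$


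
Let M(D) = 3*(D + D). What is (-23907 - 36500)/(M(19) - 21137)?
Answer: 60407/21023 ≈ 2.8734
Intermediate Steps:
M(D) = 6*D (M(D) = 3*(2*D) = 6*D)
(-23907 - 36500)/(M(19) - 21137) = (-23907 - 36500)/(6*19 - 21137) = -60407/(114 - 21137) = -60407/(-21023) = -60407*(-1/21023) = 60407/21023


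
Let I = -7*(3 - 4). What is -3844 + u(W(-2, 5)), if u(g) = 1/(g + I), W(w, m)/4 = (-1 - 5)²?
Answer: -580443/151 ≈ -3844.0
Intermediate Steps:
I = 7 (I = -7*(-1) = 7)
W(w, m) = 144 (W(w, m) = 4*(-1 - 5)² = 4*(-6)² = 4*36 = 144)
u(g) = 1/(7 + g) (u(g) = 1/(g + 7) = 1/(7 + g))
-3844 + u(W(-2, 5)) = -3844 + 1/(7 + 144) = -3844 + 1/151 = -580443/151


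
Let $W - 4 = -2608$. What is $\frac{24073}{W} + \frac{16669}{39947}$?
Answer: $- \frac{131176865}{14860284} \approx -8.8273$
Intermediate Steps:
$W = -2604$ ($W = 4 - 2608 = -2604$)
$\frac{24073}{W} + \frac{16669}{39947} = \frac{24073}{-2604} + \frac{16669}{39947} = 24073 \left(- \frac{1}{2604}\right) + 16669 \cdot \frac{1}{39947} = - \frac{3439}{372} + \frac{16669}{39947} = - \frac{131176865}{14860284}$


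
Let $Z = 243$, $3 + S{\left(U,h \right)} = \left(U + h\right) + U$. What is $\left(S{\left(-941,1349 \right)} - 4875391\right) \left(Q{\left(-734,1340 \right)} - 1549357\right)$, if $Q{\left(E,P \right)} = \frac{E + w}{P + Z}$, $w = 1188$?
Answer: $\frac{11958853014939579}{1583} \approx 7.5546 \cdot 10^{12}$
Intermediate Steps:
$S{\left(U,h \right)} = -3 + h + 2 U$ ($S{\left(U,h \right)} = -3 + \left(\left(U + h\right) + U\right) = -3 + \left(h + 2 U\right) = -3 + h + 2 U$)
$Q{\left(E,P \right)} = \frac{1188 + E}{243 + P}$ ($Q{\left(E,P \right)} = \frac{E + 1188}{P + 243} = \frac{1188 + E}{243 + P}$)
$\left(S{\left(-941,1349 \right)} - 4875391\right) \left(Q{\left(-734,1340 \right)} - 1549357\right) = \left(\left(-3 + 1349 + 2 \left(-941\right)\right) - 4875391\right) \left(\frac{1188 - 734}{243 + 1340} - 1549357\right) = \left(\left(-3 + 1349 - 1882\right) - 4875391\right) \left(\frac{1}{1583} \cdot 454 - 1549357\right) = \left(-536 - 4875391\right) \left(\frac{1}{1583} \cdot 454 - 1549357\right) = - 4875927 \left(\frac{454}{1583} - 1549357\right) = \left(-4875927\right) \left(- \frac{2452631677}{1583}\right) = \frac{11958853014939579}{1583}$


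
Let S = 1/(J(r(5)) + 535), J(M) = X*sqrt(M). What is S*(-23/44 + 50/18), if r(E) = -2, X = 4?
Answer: 477755/113357772 - 893*I*sqrt(2)/28339443 ≈ 0.0042146 - 4.4563e-5*I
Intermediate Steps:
J(M) = 4*sqrt(M)
S = 1/(535 + 4*I*sqrt(2)) (S = 1/(4*sqrt(-2) + 535) = 1/(4*(I*sqrt(2)) + 535) = 1/(4*I*sqrt(2) + 535) = 1/(535 + 4*I*sqrt(2)) ≈ 0.001869 - 1.976e-5*I)
S*(-23/44 + 50/18) = (535/286257 - 4*I*sqrt(2)/286257)*(-23/44 + 50/18) = (535/286257 - 4*I*sqrt(2)/286257)*(-23*1/44 + 50*(1/18)) = (535/286257 - 4*I*sqrt(2)/286257)*(-23/44 + 25/9) = (535/286257 - 4*I*sqrt(2)/286257)*(893/396) = 477755/113357772 - 893*I*sqrt(2)/28339443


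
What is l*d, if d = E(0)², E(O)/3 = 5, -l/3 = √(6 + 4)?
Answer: -675*√10 ≈ -2134.5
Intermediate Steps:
l = -3*√10 (l = -3*√(6 + 4) = -3*√10 ≈ -9.4868)
E(O) = 15 (E(O) = 3*5 = 15)
d = 225 (d = 15² = 225)
l*d = -3*√10*225 = -675*√10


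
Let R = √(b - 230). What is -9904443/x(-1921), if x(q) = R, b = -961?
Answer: 3301481*I*√1191/397 ≈ 2.87e+5*I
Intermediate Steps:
R = I*√1191 (R = √(-961 - 230) = √(-1191) = I*√1191 ≈ 34.511*I)
x(q) = I*√1191
-9904443/x(-1921) = -9904443*(-I*√1191/1191) = -(-3301481)*I*√1191/397 = 3301481*I*√1191/397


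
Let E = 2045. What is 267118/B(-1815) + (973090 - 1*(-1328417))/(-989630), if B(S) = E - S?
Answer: 6386604233/95499295 ≈ 66.876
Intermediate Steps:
B(S) = 2045 - S
267118/B(-1815) + (973090 - 1*(-1328417))/(-989630) = 267118/(2045 - 1*(-1815)) + (973090 - 1*(-1328417))/(-989630) = 267118/(2045 + 1815) + (973090 + 1328417)*(-1/989630) = 267118/3860 + 2301507*(-1/989630) = 267118*(1/3860) - 2301507/989630 = 133559/1930 - 2301507/989630 = 6386604233/95499295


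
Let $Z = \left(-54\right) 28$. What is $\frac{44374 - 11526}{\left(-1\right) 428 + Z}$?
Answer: $- \frac{8212}{485} \approx -16.932$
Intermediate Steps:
$Z = -1512$
$\frac{44374 - 11526}{\left(-1\right) 428 + Z} = \frac{44374 - 11526}{\left(-1\right) 428 - 1512} = \frac{32848}{-428 - 1512} = \frac{32848}{-1940} = 32848 \left(- \frac{1}{1940}\right) = - \frac{8212}{485}$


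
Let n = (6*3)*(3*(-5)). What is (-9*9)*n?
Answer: 21870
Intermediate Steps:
n = -270 (n = 18*(-15) = -270)
(-9*9)*n = -9*9*(-270) = -81*(-270) = 21870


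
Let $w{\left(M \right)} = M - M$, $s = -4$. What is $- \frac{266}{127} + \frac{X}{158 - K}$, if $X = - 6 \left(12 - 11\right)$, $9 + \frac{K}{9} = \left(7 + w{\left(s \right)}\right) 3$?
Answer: $- \frac{7031}{3175} \approx -2.2145$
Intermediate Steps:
$w{\left(M \right)} = 0$
$K = 108$ ($K = -81 + 9 \left(7 + 0\right) 3 = -81 + 9 \cdot 7 \cdot 3 = -81 + 9 \cdot 21 = -81 + 189 = 108$)
$X = -6$ ($X = \left(-6\right) 1 = -6$)
$- \frac{266}{127} + \frac{X}{158 - K} = - \frac{266}{127} - \frac{6}{158 - 108} = \left(-266\right) \frac{1}{127} - \frac{6}{158 - 108} = - \frac{266}{127} - \frac{6}{50} = - \frac{266}{127} - \frac{3}{25} = - \frac{7031}{3175}$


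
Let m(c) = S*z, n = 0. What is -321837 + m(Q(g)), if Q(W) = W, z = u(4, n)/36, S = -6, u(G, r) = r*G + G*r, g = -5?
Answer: -321837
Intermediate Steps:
u(G, r) = 2*G*r (u(G, r) = G*r + G*r = 2*G*r)
z = 0 (z = (2*4*0)/36 = 0*(1/36) = 0)
m(c) = 0 (m(c) = -6*0 = 0)
-321837 + m(Q(g)) = -321837 + 0 = -321837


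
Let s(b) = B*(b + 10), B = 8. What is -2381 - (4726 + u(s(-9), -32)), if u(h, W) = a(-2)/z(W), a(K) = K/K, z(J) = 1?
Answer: -7108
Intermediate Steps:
a(K) = 1
s(b) = 80 + 8*b (s(b) = 8*(b + 10) = 8*(10 + b) = 80 + 8*b)
u(h, W) = 1 (u(h, W) = 1/1 = 1*1 = 1)
-2381 - (4726 + u(s(-9), -32)) = -2381 - (4726 + 1) = -2381 - 1*4727 = -2381 - 4727 = -7108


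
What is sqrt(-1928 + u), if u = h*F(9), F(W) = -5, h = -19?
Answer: I*sqrt(1833) ≈ 42.814*I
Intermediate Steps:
u = 95 (u = -19*(-5) = 95)
sqrt(-1928 + u) = sqrt(-1928 + 95) = sqrt(-1833) = I*sqrt(1833)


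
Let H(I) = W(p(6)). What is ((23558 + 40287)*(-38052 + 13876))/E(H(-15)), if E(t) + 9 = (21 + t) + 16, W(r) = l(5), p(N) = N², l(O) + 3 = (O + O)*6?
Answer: -308703344/17 ≈ -1.8159e+7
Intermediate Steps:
l(O) = -3 + 12*O (l(O) = -3 + (O + O)*6 = -3 + (2*O)*6 = -3 + 12*O)
W(r) = 57 (W(r) = -3 + 12*5 = -3 + 60 = 57)
H(I) = 57
E(t) = 28 + t (E(t) = -9 + ((21 + t) + 16) = -9 + (37 + t) = 28 + t)
((23558 + 40287)*(-38052 + 13876))/E(H(-15)) = ((23558 + 40287)*(-38052 + 13876))/(28 + 57) = (63845*(-24176))/85 = -1543516720*1/85 = -308703344/17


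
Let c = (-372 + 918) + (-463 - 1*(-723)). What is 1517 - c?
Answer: 711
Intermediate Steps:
c = 806 (c = 546 + (-463 + 723) = 546 + 260 = 806)
1517 - c = 1517 - 1*806 = 1517 - 806 = 711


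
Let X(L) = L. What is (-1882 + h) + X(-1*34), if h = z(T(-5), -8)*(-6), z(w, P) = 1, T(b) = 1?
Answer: -1922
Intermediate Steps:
h = -6 (h = 1*(-6) = -6)
(-1882 + h) + X(-1*34) = (-1882 - 6) - 1*34 = -1888 - 34 = -1922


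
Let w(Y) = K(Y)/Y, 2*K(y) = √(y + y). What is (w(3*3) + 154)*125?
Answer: 19250 + 125*√2/6 ≈ 19279.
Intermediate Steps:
K(y) = √2*√y/2 (K(y) = √(y + y)/2 = √(2*y)/2 = (√2*√y)/2 = √2*√y/2)
w(Y) = √2/(2*√Y) (w(Y) = (√2*√Y/2)/Y = √2/(2*√Y))
(w(3*3) + 154)*125 = (√2/(2*√(3*3)) + 154)*125 = (√2/(2*√9) + 154)*125 = ((½)*√2*(⅓) + 154)*125 = (√2/6 + 154)*125 = (154 + √2/6)*125 = 19250 + 125*√2/6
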